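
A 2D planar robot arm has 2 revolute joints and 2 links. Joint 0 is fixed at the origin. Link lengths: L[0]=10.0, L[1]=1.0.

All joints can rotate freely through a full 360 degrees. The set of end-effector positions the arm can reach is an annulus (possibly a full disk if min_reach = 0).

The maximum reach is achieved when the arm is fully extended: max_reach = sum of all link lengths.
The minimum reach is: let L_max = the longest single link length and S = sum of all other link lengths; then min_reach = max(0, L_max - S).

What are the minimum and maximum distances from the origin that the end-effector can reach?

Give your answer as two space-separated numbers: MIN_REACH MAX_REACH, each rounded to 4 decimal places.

Answer: 9.0000 11.0000

Derivation:
Link lengths: [10.0, 1.0]
max_reach = 10 + 1 = 11
L_max = max([10.0, 1.0]) = 10
S (sum of others) = 11 - 10 = 1
min_reach = max(0, 10 - 1) = max(0, 9) = 9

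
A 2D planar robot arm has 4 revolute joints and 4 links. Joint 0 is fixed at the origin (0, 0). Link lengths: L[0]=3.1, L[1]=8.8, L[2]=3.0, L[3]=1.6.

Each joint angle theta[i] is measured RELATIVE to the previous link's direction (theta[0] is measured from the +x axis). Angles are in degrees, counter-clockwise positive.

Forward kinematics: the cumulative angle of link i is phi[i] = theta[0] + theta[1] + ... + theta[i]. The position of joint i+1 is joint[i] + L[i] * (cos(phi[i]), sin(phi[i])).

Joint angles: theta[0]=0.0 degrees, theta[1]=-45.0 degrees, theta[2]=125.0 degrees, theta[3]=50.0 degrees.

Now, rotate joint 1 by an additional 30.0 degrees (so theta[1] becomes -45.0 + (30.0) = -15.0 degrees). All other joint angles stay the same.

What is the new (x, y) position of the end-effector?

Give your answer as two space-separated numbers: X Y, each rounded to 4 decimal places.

Answer: 9.0706 1.0887

Derivation:
joint[0] = (0.0000, 0.0000)  (base)
link 0: phi[0] = 0 = 0 deg
  cos(0 deg) = 1.0000, sin(0 deg) = 0.0000
  joint[1] = (0.0000, 0.0000) + 3.1 * (1.0000, 0.0000) = (0.0000 + 3.1000, 0.0000 + 0.0000) = (3.1000, 0.0000)
link 1: phi[1] = 0 + -15 = -15 deg
  cos(-15 deg) = 0.9659, sin(-15 deg) = -0.2588
  joint[2] = (3.1000, 0.0000) + 8.8 * (0.9659, -0.2588) = (3.1000 + 8.5001, 0.0000 + -2.2776) = (11.6001, -2.2776)
link 2: phi[2] = 0 + -15 + 125 = 110 deg
  cos(110 deg) = -0.3420, sin(110 deg) = 0.9397
  joint[3] = (11.6001, -2.2776) + 3 * (-0.3420, 0.9397) = (11.6001 + -1.0261, -2.2776 + 2.8191) = (10.5741, 0.5415)
link 3: phi[3] = 0 + -15 + 125 + 50 = 160 deg
  cos(160 deg) = -0.9397, sin(160 deg) = 0.3420
  joint[4] = (10.5741, 0.5415) + 1.6 * (-0.9397, 0.3420) = (10.5741 + -1.5035, 0.5415 + 0.5472) = (9.0706, 1.0887)
End effector: (9.0706, 1.0887)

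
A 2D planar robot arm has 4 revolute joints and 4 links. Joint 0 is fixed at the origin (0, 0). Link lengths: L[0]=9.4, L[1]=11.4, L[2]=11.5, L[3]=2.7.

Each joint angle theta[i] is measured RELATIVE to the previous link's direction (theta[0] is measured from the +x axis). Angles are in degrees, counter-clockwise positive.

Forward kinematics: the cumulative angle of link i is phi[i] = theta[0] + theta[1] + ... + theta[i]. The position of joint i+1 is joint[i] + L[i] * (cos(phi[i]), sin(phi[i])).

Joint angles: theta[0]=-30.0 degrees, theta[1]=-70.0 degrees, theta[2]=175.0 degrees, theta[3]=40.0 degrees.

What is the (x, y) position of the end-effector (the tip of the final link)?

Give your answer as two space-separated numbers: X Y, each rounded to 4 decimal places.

joint[0] = (0.0000, 0.0000)  (base)
link 0: phi[0] = -30 = -30 deg
  cos(-30 deg) = 0.8660, sin(-30 deg) = -0.5000
  joint[1] = (0.0000, 0.0000) + 9.4 * (0.8660, -0.5000) = (0.0000 + 8.1406, 0.0000 + -4.7000) = (8.1406, -4.7000)
link 1: phi[1] = -30 + -70 = -100 deg
  cos(-100 deg) = -0.1736, sin(-100 deg) = -0.9848
  joint[2] = (8.1406, -4.7000) + 11.4 * (-0.1736, -0.9848) = (8.1406 + -1.9796, -4.7000 + -11.2268) = (6.1610, -15.9268)
link 2: phi[2] = -30 + -70 + 175 = 75 deg
  cos(75 deg) = 0.2588, sin(75 deg) = 0.9659
  joint[3] = (6.1610, -15.9268) + 11.5 * (0.2588, 0.9659) = (6.1610 + 2.9764, -15.9268 + 11.1081) = (9.1375, -4.8187)
link 3: phi[3] = -30 + -70 + 175 + 40 = 115 deg
  cos(115 deg) = -0.4226, sin(115 deg) = 0.9063
  joint[4] = (9.1375, -4.8187) + 2.7 * (-0.4226, 0.9063) = (9.1375 + -1.1411, -4.8187 + 2.4470) = (7.9964, -2.3716)
End effector: (7.9964, -2.3716)

Answer: 7.9964 -2.3716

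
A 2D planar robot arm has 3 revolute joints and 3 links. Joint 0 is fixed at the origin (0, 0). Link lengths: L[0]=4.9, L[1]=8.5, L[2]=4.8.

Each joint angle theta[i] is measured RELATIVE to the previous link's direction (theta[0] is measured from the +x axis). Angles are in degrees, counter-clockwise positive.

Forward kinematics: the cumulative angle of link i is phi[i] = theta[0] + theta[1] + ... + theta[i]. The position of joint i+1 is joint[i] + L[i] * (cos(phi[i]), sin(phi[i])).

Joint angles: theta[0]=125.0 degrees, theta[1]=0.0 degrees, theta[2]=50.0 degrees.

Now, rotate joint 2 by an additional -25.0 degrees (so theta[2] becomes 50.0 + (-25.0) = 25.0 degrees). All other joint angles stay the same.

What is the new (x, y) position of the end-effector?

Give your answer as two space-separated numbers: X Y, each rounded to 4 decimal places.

joint[0] = (0.0000, 0.0000)  (base)
link 0: phi[0] = 125 = 125 deg
  cos(125 deg) = -0.5736, sin(125 deg) = 0.8192
  joint[1] = (0.0000, 0.0000) + 4.9 * (-0.5736, 0.8192) = (0.0000 + -2.8105, 0.0000 + 4.0138) = (-2.8105, 4.0138)
link 1: phi[1] = 125 + 0 = 125 deg
  cos(125 deg) = -0.5736, sin(125 deg) = 0.8192
  joint[2] = (-2.8105, 4.0138) + 8.5 * (-0.5736, 0.8192) = (-2.8105 + -4.8754, 4.0138 + 6.9628) = (-7.6859, 10.9766)
link 2: phi[2] = 125 + 0 + 25 = 150 deg
  cos(150 deg) = -0.8660, sin(150 deg) = 0.5000
  joint[3] = (-7.6859, 10.9766) + 4.8 * (-0.8660, 0.5000) = (-7.6859 + -4.1569, 10.9766 + 2.4000) = (-11.8428, 13.3766)
End effector: (-11.8428, 13.3766)

Answer: -11.8428 13.3766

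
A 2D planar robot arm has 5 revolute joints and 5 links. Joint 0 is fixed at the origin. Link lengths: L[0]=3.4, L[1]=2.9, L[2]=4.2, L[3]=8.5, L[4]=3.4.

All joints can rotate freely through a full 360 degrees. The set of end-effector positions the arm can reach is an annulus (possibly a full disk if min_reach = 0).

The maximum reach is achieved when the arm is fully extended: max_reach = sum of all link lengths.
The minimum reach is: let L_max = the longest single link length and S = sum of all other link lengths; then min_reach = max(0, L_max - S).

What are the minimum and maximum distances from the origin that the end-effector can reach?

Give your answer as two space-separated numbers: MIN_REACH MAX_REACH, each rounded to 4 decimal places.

Link lengths: [3.4, 2.9, 4.2, 8.5, 3.4]
max_reach = 3.4 + 2.9 + 4.2 + 8.5 + 3.4 = 22.4
L_max = max([3.4, 2.9, 4.2, 8.5, 3.4]) = 8.5
S (sum of others) = 22.4 - 8.5 = 13.9
min_reach = max(0, 8.5 - 13.9) = max(0, -5.4) = 0

Answer: 0.0000 22.4000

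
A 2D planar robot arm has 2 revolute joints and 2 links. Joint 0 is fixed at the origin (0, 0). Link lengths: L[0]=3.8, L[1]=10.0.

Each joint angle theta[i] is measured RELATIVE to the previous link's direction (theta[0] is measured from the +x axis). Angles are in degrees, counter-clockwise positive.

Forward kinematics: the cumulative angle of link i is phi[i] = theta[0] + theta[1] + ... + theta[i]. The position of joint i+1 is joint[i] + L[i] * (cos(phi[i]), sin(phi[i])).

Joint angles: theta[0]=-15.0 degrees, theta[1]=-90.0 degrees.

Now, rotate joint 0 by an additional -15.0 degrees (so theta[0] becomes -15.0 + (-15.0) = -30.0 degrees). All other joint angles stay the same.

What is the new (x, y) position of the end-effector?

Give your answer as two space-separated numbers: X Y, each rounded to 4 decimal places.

Answer: -1.7091 -10.5603

Derivation:
joint[0] = (0.0000, 0.0000)  (base)
link 0: phi[0] = -30 = -30 deg
  cos(-30 deg) = 0.8660, sin(-30 deg) = -0.5000
  joint[1] = (0.0000, 0.0000) + 3.8 * (0.8660, -0.5000) = (0.0000 + 3.2909, 0.0000 + -1.9000) = (3.2909, -1.9000)
link 1: phi[1] = -30 + -90 = -120 deg
  cos(-120 deg) = -0.5000, sin(-120 deg) = -0.8660
  joint[2] = (3.2909, -1.9000) + 10 * (-0.5000, -0.8660) = (3.2909 + -5.0000, -1.9000 + -8.6603) = (-1.7091, -10.5603)
End effector: (-1.7091, -10.5603)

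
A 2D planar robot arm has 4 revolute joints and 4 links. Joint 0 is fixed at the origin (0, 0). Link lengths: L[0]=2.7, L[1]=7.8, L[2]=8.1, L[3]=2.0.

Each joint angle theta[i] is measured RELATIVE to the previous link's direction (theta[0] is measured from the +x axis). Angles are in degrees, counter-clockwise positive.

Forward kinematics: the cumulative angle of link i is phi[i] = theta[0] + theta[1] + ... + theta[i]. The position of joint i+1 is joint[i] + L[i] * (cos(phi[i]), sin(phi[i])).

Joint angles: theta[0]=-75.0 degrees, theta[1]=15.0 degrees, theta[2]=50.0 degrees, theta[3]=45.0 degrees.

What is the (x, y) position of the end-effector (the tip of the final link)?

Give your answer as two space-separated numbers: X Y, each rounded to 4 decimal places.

joint[0] = (0.0000, 0.0000)  (base)
link 0: phi[0] = -75 = -75 deg
  cos(-75 deg) = 0.2588, sin(-75 deg) = -0.9659
  joint[1] = (0.0000, 0.0000) + 2.7 * (0.2588, -0.9659) = (0.0000 + 0.6988, 0.0000 + -2.6080) = (0.6988, -2.6080)
link 1: phi[1] = -75 + 15 = -60 deg
  cos(-60 deg) = 0.5000, sin(-60 deg) = -0.8660
  joint[2] = (0.6988, -2.6080) + 7.8 * (0.5000, -0.8660) = (0.6988 + 3.9000, -2.6080 + -6.7550) = (4.5988, -9.3630)
link 2: phi[2] = -75 + 15 + 50 = -10 deg
  cos(-10 deg) = 0.9848, sin(-10 deg) = -0.1736
  joint[3] = (4.5988, -9.3630) + 8.1 * (0.9848, -0.1736) = (4.5988 + 7.9769, -9.3630 + -1.4066) = (12.5758, -10.7695)
link 3: phi[3] = -75 + 15 + 50 + 45 = 35 deg
  cos(35 deg) = 0.8192, sin(35 deg) = 0.5736
  joint[4] = (12.5758, -10.7695) + 2 * (0.8192, 0.5736) = (12.5758 + 1.6383, -10.7695 + 1.1472) = (14.2141, -9.6224)
End effector: (14.2141, -9.6224)

Answer: 14.2141 -9.6224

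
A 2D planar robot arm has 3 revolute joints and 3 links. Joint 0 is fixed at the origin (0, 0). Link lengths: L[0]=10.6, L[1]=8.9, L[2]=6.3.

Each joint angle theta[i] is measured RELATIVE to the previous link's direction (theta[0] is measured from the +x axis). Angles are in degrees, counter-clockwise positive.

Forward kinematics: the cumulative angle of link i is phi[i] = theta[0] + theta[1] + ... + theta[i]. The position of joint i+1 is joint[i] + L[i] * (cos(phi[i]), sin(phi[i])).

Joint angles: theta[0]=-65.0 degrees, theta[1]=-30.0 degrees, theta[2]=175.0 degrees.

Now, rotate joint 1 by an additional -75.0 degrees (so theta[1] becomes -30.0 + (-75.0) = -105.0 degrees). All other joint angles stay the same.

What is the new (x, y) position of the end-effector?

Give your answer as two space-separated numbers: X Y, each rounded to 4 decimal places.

joint[0] = (0.0000, 0.0000)  (base)
link 0: phi[0] = -65 = -65 deg
  cos(-65 deg) = 0.4226, sin(-65 deg) = -0.9063
  joint[1] = (0.0000, 0.0000) + 10.6 * (0.4226, -0.9063) = (0.0000 + 4.4798, 0.0000 + -9.6069) = (4.4798, -9.6069)
link 1: phi[1] = -65 + -105 = -170 deg
  cos(-170 deg) = -0.9848, sin(-170 deg) = -0.1736
  joint[2] = (4.4798, -9.6069) + 8.9 * (-0.9848, -0.1736) = (4.4798 + -8.7648, -9.6069 + -1.5455) = (-4.2850, -11.1523)
link 2: phi[2] = -65 + -105 + 175 = 5 deg
  cos(5 deg) = 0.9962, sin(5 deg) = 0.0872
  joint[3] = (-4.2850, -11.1523) + 6.3 * (0.9962, 0.0872) = (-4.2850 + 6.2760, -11.1523 + 0.5491) = (1.9910, -10.6033)
End effector: (1.9910, -10.6033)

Answer: 1.9910 -10.6033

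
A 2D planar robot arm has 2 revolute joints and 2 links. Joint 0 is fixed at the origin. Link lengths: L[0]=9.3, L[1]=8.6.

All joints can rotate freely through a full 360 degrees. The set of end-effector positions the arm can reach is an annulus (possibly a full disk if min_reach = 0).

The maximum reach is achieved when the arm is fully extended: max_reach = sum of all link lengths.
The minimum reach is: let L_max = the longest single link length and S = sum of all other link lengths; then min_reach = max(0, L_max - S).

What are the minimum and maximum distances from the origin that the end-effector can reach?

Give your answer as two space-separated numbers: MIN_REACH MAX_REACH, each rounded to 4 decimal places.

Link lengths: [9.3, 8.6]
max_reach = 9.3 + 8.6 = 17.9
L_max = max([9.3, 8.6]) = 9.3
S (sum of others) = 17.9 - 9.3 = 8.6
min_reach = max(0, 9.3 - 8.6) = max(0, 0.7) = 0.7

Answer: 0.7000 17.9000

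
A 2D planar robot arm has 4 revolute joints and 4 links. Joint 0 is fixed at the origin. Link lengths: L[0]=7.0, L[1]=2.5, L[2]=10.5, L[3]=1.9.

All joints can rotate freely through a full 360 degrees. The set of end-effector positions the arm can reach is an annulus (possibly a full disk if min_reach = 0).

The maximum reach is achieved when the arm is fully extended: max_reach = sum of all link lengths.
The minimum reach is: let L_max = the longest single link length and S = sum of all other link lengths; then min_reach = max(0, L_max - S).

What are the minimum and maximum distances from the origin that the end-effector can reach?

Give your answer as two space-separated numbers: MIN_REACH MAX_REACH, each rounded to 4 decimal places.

Link lengths: [7.0, 2.5, 10.5, 1.9]
max_reach = 7 + 2.5 + 10.5 + 1.9 = 21.9
L_max = max([7.0, 2.5, 10.5, 1.9]) = 10.5
S (sum of others) = 21.9 - 10.5 = 11.4
min_reach = max(0, 10.5 - 11.4) = max(0, -0.9) = 0

Answer: 0.0000 21.9000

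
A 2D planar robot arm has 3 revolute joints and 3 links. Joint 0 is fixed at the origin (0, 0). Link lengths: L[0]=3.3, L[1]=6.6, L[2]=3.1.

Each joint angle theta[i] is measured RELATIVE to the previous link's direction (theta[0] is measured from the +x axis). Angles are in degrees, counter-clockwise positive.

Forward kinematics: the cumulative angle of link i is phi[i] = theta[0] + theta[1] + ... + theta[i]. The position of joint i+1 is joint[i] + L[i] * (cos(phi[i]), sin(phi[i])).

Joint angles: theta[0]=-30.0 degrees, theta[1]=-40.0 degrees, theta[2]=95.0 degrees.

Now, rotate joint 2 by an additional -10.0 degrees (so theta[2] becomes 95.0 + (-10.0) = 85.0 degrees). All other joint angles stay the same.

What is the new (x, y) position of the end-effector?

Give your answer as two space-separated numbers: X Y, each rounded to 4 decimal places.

Answer: 8.1096 -7.0496

Derivation:
joint[0] = (0.0000, 0.0000)  (base)
link 0: phi[0] = -30 = -30 deg
  cos(-30 deg) = 0.8660, sin(-30 deg) = -0.5000
  joint[1] = (0.0000, 0.0000) + 3.3 * (0.8660, -0.5000) = (0.0000 + 2.8579, 0.0000 + -1.6500) = (2.8579, -1.6500)
link 1: phi[1] = -30 + -40 = -70 deg
  cos(-70 deg) = 0.3420, sin(-70 deg) = -0.9397
  joint[2] = (2.8579, -1.6500) + 6.6 * (0.3420, -0.9397) = (2.8579 + 2.2573, -1.6500 + -6.2020) = (5.1152, -7.8520)
link 2: phi[2] = -30 + -40 + 85 = 15 deg
  cos(15 deg) = 0.9659, sin(15 deg) = 0.2588
  joint[3] = (5.1152, -7.8520) + 3.1 * (0.9659, 0.2588) = (5.1152 + 2.9944, -7.8520 + 0.8023) = (8.1096, -7.0496)
End effector: (8.1096, -7.0496)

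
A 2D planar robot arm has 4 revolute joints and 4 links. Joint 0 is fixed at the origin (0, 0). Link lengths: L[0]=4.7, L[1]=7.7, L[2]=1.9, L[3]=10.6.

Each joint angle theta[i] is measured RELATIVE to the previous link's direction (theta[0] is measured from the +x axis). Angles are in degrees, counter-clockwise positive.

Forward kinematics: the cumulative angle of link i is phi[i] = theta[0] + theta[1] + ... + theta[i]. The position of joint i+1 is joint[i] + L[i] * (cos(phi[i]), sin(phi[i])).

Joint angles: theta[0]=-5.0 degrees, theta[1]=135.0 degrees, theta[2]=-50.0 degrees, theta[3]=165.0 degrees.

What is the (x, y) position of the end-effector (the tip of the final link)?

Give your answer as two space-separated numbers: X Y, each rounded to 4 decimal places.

Answer: -4.4172 -2.2468

Derivation:
joint[0] = (0.0000, 0.0000)  (base)
link 0: phi[0] = -5 = -5 deg
  cos(-5 deg) = 0.9962, sin(-5 deg) = -0.0872
  joint[1] = (0.0000, 0.0000) + 4.7 * (0.9962, -0.0872) = (0.0000 + 4.6821, 0.0000 + -0.4096) = (4.6821, -0.4096)
link 1: phi[1] = -5 + 135 = 130 deg
  cos(130 deg) = -0.6428, sin(130 deg) = 0.7660
  joint[2] = (4.6821, -0.4096) + 7.7 * (-0.6428, 0.7660) = (4.6821 + -4.9495, -0.4096 + 5.8985) = (-0.2673, 5.4889)
link 2: phi[2] = -5 + 135 + -50 = 80 deg
  cos(80 deg) = 0.1736, sin(80 deg) = 0.9848
  joint[3] = (-0.2673, 5.4889) + 1.9 * (0.1736, 0.9848) = (-0.2673 + 0.3299, 5.4889 + 1.8711) = (0.0626, 7.3600)
link 3: phi[3] = -5 + 135 + -50 + 165 = 245 deg
  cos(245 deg) = -0.4226, sin(245 deg) = -0.9063
  joint[4] = (0.0626, 7.3600) + 10.6 * (-0.4226, -0.9063) = (0.0626 + -4.4798, 7.3600 + -9.6069) = (-4.4172, -2.2468)
End effector: (-4.4172, -2.2468)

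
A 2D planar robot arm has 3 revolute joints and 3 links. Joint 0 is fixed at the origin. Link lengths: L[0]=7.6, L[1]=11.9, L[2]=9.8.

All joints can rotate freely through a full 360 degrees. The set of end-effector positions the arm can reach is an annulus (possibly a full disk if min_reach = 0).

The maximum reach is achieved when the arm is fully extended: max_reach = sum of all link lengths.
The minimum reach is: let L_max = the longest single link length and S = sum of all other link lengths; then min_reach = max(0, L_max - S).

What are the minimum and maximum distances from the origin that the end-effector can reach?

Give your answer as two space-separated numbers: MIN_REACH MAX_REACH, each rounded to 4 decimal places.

Answer: 0.0000 29.3000

Derivation:
Link lengths: [7.6, 11.9, 9.8]
max_reach = 7.6 + 11.9 + 9.8 = 29.3
L_max = max([7.6, 11.9, 9.8]) = 11.9
S (sum of others) = 29.3 - 11.9 = 17.4
min_reach = max(0, 11.9 - 17.4) = max(0, -5.5) = 0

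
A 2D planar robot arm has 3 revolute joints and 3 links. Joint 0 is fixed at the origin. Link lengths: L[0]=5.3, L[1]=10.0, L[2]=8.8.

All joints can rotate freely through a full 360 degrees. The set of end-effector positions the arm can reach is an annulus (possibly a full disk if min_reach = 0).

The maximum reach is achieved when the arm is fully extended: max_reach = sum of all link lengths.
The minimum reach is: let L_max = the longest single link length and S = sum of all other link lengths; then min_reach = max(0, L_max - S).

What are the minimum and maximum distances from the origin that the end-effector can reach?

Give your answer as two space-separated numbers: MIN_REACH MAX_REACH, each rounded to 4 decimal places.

Answer: 0.0000 24.1000

Derivation:
Link lengths: [5.3, 10.0, 8.8]
max_reach = 5.3 + 10 + 8.8 = 24.1
L_max = max([5.3, 10.0, 8.8]) = 10
S (sum of others) = 24.1 - 10 = 14.1
min_reach = max(0, 10 - 14.1) = max(0, -4.1) = 0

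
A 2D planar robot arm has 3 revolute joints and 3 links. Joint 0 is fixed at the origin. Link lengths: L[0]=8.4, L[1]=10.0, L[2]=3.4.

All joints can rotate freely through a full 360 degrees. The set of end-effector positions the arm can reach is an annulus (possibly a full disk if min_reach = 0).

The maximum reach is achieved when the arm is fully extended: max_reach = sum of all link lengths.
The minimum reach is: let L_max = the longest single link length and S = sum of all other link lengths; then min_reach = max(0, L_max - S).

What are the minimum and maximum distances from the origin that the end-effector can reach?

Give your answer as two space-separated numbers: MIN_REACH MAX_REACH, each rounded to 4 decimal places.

Link lengths: [8.4, 10.0, 3.4]
max_reach = 8.4 + 10 + 3.4 = 21.8
L_max = max([8.4, 10.0, 3.4]) = 10
S (sum of others) = 21.8 - 10 = 11.8
min_reach = max(0, 10 - 11.8) = max(0, -1.8) = 0

Answer: 0.0000 21.8000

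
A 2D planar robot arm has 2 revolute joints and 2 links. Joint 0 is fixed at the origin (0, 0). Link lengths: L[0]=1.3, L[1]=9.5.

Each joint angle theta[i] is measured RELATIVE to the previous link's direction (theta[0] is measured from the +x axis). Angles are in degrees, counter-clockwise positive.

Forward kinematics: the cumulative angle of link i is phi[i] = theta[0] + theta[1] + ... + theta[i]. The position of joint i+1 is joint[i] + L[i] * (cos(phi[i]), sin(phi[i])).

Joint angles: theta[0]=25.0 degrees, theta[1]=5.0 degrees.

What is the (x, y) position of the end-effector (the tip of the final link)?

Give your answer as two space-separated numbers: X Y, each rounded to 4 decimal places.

joint[0] = (0.0000, 0.0000)  (base)
link 0: phi[0] = 25 = 25 deg
  cos(25 deg) = 0.9063, sin(25 deg) = 0.4226
  joint[1] = (0.0000, 0.0000) + 1.3 * (0.9063, 0.4226) = (0.0000 + 1.1782, 0.0000 + 0.5494) = (1.1782, 0.5494)
link 1: phi[1] = 25 + 5 = 30 deg
  cos(30 deg) = 0.8660, sin(30 deg) = 0.5000
  joint[2] = (1.1782, 0.5494) + 9.5 * (0.8660, 0.5000) = (1.1782 + 8.2272, 0.5494 + 4.7500) = (9.4054, 5.2994)
End effector: (9.4054, 5.2994)

Answer: 9.4054 5.2994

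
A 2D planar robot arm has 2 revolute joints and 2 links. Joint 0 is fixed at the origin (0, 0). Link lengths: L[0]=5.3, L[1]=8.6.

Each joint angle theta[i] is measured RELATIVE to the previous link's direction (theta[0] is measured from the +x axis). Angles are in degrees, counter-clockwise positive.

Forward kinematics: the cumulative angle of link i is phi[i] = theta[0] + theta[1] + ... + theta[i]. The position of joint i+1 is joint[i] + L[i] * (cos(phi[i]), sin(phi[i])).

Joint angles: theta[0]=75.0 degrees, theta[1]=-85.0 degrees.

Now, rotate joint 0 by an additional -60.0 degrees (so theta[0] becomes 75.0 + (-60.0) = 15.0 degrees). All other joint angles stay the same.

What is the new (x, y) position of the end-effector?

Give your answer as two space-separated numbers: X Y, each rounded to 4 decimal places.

joint[0] = (0.0000, 0.0000)  (base)
link 0: phi[0] = 15 = 15 deg
  cos(15 deg) = 0.9659, sin(15 deg) = 0.2588
  joint[1] = (0.0000, 0.0000) + 5.3 * (0.9659, 0.2588) = (0.0000 + 5.1194, 0.0000 + 1.3717) = (5.1194, 1.3717)
link 1: phi[1] = 15 + -85 = -70 deg
  cos(-70 deg) = 0.3420, sin(-70 deg) = -0.9397
  joint[2] = (5.1194, 1.3717) + 8.6 * (0.3420, -0.9397) = (5.1194 + 2.9414, 1.3717 + -8.0814) = (8.0608, -6.7096)
End effector: (8.0608, -6.7096)

Answer: 8.0608 -6.7096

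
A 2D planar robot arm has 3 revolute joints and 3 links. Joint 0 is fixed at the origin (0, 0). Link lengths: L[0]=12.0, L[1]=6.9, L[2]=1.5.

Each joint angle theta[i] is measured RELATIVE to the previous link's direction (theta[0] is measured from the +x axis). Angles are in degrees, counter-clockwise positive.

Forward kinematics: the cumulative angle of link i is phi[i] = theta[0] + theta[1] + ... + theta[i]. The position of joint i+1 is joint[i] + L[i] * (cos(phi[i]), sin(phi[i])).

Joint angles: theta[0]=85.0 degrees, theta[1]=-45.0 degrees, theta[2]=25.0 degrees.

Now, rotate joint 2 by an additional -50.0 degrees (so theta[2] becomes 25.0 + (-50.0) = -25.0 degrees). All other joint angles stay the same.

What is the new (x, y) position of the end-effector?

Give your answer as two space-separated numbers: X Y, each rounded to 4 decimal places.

Answer: 7.7805 16.7778

Derivation:
joint[0] = (0.0000, 0.0000)  (base)
link 0: phi[0] = 85 = 85 deg
  cos(85 deg) = 0.0872, sin(85 deg) = 0.9962
  joint[1] = (0.0000, 0.0000) + 12 * (0.0872, 0.9962) = (0.0000 + 1.0459, 0.0000 + 11.9543) = (1.0459, 11.9543)
link 1: phi[1] = 85 + -45 = 40 deg
  cos(40 deg) = 0.7660, sin(40 deg) = 0.6428
  joint[2] = (1.0459, 11.9543) + 6.9 * (0.7660, 0.6428) = (1.0459 + 5.2857, 11.9543 + 4.4352) = (6.3316, 16.3896)
link 2: phi[2] = 85 + -45 + -25 = 15 deg
  cos(15 deg) = 0.9659, sin(15 deg) = 0.2588
  joint[3] = (6.3316, 16.3896) + 1.5 * (0.9659, 0.2588) = (6.3316 + 1.4489, 16.3896 + 0.3882) = (7.7805, 16.7778)
End effector: (7.7805, 16.7778)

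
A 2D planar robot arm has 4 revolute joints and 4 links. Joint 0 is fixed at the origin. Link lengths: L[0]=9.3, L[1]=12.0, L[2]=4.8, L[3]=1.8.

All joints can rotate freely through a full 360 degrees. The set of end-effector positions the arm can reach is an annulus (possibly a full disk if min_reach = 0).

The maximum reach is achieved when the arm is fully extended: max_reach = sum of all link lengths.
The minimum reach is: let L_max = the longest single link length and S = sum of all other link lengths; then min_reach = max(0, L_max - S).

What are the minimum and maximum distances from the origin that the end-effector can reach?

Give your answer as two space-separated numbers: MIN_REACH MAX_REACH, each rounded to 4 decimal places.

Answer: 0.0000 27.9000

Derivation:
Link lengths: [9.3, 12.0, 4.8, 1.8]
max_reach = 9.3 + 12 + 4.8 + 1.8 = 27.9
L_max = max([9.3, 12.0, 4.8, 1.8]) = 12
S (sum of others) = 27.9 - 12 = 15.9
min_reach = max(0, 12 - 15.9) = max(0, -3.9) = 0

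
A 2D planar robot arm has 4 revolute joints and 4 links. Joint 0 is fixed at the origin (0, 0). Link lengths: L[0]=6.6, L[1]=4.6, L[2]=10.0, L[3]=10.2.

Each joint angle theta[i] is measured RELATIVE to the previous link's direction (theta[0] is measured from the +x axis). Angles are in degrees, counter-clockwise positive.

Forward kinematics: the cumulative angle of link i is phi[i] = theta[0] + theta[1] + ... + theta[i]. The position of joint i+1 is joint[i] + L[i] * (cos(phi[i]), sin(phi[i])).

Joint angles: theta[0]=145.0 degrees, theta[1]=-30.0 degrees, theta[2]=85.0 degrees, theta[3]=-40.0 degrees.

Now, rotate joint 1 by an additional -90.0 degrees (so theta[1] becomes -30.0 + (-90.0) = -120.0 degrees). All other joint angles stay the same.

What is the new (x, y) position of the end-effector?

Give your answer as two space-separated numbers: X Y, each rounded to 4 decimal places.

Answer: -1.1690 24.7114

Derivation:
joint[0] = (0.0000, 0.0000)  (base)
link 0: phi[0] = 145 = 145 deg
  cos(145 deg) = -0.8192, sin(145 deg) = 0.5736
  joint[1] = (0.0000, 0.0000) + 6.6 * (-0.8192, 0.5736) = (0.0000 + -5.4064, 0.0000 + 3.7856) = (-5.4064, 3.7856)
link 1: phi[1] = 145 + -120 = 25 deg
  cos(25 deg) = 0.9063, sin(25 deg) = 0.4226
  joint[2] = (-5.4064, 3.7856) + 4.6 * (0.9063, 0.4226) = (-5.4064 + 4.1690, 3.7856 + 1.9440) = (-1.2374, 5.7296)
link 2: phi[2] = 145 + -120 + 85 = 110 deg
  cos(110 deg) = -0.3420, sin(110 deg) = 0.9397
  joint[3] = (-1.2374, 5.7296) + 10 * (-0.3420, 0.9397) = (-1.2374 + -3.4202, 5.7296 + 9.3969) = (-4.6576, 15.1266)
link 3: phi[3] = 145 + -120 + 85 + -40 = 70 deg
  cos(70 deg) = 0.3420, sin(70 deg) = 0.9397
  joint[4] = (-4.6576, 15.1266) + 10.2 * (0.3420, 0.9397) = (-4.6576 + 3.4886, 15.1266 + 9.5849) = (-1.1690, 24.7114)
End effector: (-1.1690, 24.7114)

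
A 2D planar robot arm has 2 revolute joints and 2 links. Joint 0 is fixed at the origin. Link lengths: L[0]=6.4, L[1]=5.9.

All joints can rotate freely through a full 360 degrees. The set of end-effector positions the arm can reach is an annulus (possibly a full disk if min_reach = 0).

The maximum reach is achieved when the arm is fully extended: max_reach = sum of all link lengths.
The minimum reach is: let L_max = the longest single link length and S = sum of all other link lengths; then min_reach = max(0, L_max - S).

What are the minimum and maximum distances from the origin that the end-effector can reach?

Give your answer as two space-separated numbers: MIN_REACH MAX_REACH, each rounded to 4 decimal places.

Link lengths: [6.4, 5.9]
max_reach = 6.4 + 5.9 = 12.3
L_max = max([6.4, 5.9]) = 6.4
S (sum of others) = 12.3 - 6.4 = 5.9
min_reach = max(0, 6.4 - 5.9) = max(0, 0.5) = 0.5

Answer: 0.5000 12.3000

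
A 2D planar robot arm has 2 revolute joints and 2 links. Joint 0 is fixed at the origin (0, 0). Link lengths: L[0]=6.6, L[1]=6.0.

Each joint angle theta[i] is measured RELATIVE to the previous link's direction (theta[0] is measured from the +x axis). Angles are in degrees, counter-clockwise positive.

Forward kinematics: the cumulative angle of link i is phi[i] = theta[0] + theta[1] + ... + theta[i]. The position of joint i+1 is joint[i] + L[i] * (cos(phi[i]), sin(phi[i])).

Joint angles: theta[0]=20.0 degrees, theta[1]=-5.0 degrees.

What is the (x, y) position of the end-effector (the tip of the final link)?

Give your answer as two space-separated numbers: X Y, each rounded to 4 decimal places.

Answer: 11.9975 3.8102

Derivation:
joint[0] = (0.0000, 0.0000)  (base)
link 0: phi[0] = 20 = 20 deg
  cos(20 deg) = 0.9397, sin(20 deg) = 0.3420
  joint[1] = (0.0000, 0.0000) + 6.6 * (0.9397, 0.3420) = (0.0000 + 6.2020, 0.0000 + 2.2573) = (6.2020, 2.2573)
link 1: phi[1] = 20 + -5 = 15 deg
  cos(15 deg) = 0.9659, sin(15 deg) = 0.2588
  joint[2] = (6.2020, 2.2573) + 6 * (0.9659, 0.2588) = (6.2020 + 5.7956, 2.2573 + 1.5529) = (11.9975, 3.8102)
End effector: (11.9975, 3.8102)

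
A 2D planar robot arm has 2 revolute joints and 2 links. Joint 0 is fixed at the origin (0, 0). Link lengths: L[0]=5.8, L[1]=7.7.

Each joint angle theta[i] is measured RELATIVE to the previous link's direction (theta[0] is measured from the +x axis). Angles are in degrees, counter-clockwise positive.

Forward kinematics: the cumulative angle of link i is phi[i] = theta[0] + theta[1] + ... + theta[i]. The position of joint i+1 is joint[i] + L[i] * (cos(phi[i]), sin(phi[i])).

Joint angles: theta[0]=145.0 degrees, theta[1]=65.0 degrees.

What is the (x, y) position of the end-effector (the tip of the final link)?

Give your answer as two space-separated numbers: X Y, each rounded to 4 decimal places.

Answer: -11.4195 -0.5233

Derivation:
joint[0] = (0.0000, 0.0000)  (base)
link 0: phi[0] = 145 = 145 deg
  cos(145 deg) = -0.8192, sin(145 deg) = 0.5736
  joint[1] = (0.0000, 0.0000) + 5.8 * (-0.8192, 0.5736) = (0.0000 + -4.7511, 0.0000 + 3.3267) = (-4.7511, 3.3267)
link 1: phi[1] = 145 + 65 = 210 deg
  cos(210 deg) = -0.8660, sin(210 deg) = -0.5000
  joint[2] = (-4.7511, 3.3267) + 7.7 * (-0.8660, -0.5000) = (-4.7511 + -6.6684, 3.3267 + -3.8500) = (-11.4195, -0.5233)
End effector: (-11.4195, -0.5233)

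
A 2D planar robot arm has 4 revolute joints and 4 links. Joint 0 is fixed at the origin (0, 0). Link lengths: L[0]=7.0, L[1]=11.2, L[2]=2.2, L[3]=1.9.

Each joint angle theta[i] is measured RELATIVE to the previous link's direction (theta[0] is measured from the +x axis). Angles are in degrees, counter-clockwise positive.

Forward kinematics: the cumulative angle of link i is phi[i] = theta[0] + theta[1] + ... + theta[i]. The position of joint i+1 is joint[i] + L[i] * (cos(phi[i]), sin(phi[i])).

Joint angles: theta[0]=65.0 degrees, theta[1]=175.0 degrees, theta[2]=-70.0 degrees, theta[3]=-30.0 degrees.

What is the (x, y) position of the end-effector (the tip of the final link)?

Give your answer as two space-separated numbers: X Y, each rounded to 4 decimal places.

joint[0] = (0.0000, 0.0000)  (base)
link 0: phi[0] = 65 = 65 deg
  cos(65 deg) = 0.4226, sin(65 deg) = 0.9063
  joint[1] = (0.0000, 0.0000) + 7 * (0.4226, 0.9063) = (0.0000 + 2.9583, 0.0000 + 6.3442) = (2.9583, 6.3442)
link 1: phi[1] = 65 + 175 = 240 deg
  cos(240 deg) = -0.5000, sin(240 deg) = -0.8660
  joint[2] = (2.9583, 6.3442) + 11.2 * (-0.5000, -0.8660) = (2.9583 + -5.6000, 6.3442 + -9.6995) = (-2.6417, -3.3553)
link 2: phi[2] = 65 + 175 + -70 = 170 deg
  cos(170 deg) = -0.9848, sin(170 deg) = 0.1736
  joint[3] = (-2.6417, -3.3553) + 2.2 * (-0.9848, 0.1736) = (-2.6417 + -2.1666, -3.3553 + 0.3820) = (-4.8082, -2.9733)
link 3: phi[3] = 65 + 175 + -70 + -30 = 140 deg
  cos(140 deg) = -0.7660, sin(140 deg) = 0.6428
  joint[4] = (-4.8082, -2.9733) + 1.9 * (-0.7660, 0.6428) = (-4.8082 + -1.4555, -2.9733 + 1.2213) = (-6.2637, -1.7520)
End effector: (-6.2637, -1.7520)

Answer: -6.2637 -1.7520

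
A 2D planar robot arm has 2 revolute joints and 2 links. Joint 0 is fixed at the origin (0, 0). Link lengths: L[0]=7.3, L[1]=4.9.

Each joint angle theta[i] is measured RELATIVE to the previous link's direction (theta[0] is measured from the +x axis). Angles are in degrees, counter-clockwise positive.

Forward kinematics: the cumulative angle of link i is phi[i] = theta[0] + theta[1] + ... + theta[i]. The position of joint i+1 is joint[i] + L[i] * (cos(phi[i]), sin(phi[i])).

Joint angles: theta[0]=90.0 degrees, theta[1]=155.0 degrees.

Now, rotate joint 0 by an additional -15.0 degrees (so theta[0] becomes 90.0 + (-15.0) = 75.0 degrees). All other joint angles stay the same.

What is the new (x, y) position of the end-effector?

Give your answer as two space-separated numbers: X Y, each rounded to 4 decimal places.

Answer: -1.2603 3.2976

Derivation:
joint[0] = (0.0000, 0.0000)  (base)
link 0: phi[0] = 75 = 75 deg
  cos(75 deg) = 0.2588, sin(75 deg) = 0.9659
  joint[1] = (0.0000, 0.0000) + 7.3 * (0.2588, 0.9659) = (0.0000 + 1.8894, 0.0000 + 7.0513) = (1.8894, 7.0513)
link 1: phi[1] = 75 + 155 = 230 deg
  cos(230 deg) = -0.6428, sin(230 deg) = -0.7660
  joint[2] = (1.8894, 7.0513) + 4.9 * (-0.6428, -0.7660) = (1.8894 + -3.1497, 7.0513 + -3.7536) = (-1.2603, 3.2976)
End effector: (-1.2603, 3.2976)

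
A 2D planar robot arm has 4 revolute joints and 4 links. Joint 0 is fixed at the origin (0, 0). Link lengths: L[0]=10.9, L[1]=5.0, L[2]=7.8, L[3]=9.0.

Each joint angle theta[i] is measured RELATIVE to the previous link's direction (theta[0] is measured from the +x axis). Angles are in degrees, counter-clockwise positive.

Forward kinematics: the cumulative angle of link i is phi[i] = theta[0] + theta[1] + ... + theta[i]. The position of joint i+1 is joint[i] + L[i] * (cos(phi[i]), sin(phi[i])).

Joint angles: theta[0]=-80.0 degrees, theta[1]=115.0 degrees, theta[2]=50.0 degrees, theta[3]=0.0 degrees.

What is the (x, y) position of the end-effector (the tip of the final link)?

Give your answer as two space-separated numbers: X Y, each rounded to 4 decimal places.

joint[0] = (0.0000, 0.0000)  (base)
link 0: phi[0] = -80 = -80 deg
  cos(-80 deg) = 0.1736, sin(-80 deg) = -0.9848
  joint[1] = (0.0000, 0.0000) + 10.9 * (0.1736, -0.9848) = (0.0000 + 1.8928, 0.0000 + -10.7344) = (1.8928, -10.7344)
link 1: phi[1] = -80 + 115 = 35 deg
  cos(35 deg) = 0.8192, sin(35 deg) = 0.5736
  joint[2] = (1.8928, -10.7344) + 5 * (0.8192, 0.5736) = (1.8928 + 4.0958, -10.7344 + 2.8679) = (5.9885, -7.8665)
link 2: phi[2] = -80 + 115 + 50 = 85 deg
  cos(85 deg) = 0.0872, sin(85 deg) = 0.9962
  joint[3] = (5.9885, -7.8665) + 7.8 * (0.0872, 0.9962) = (5.9885 + 0.6798, -7.8665 + 7.7703) = (6.6683, -0.0962)
link 3: phi[3] = -80 + 115 + 50 + 0 = 85 deg
  cos(85 deg) = 0.0872, sin(85 deg) = 0.9962
  joint[4] = (6.6683, -0.0962) + 9 * (0.0872, 0.9962) = (6.6683 + 0.7844, -0.0962 + 8.9658) = (7.4527, 8.8695)
End effector: (7.4527, 8.8695)

Answer: 7.4527 8.8695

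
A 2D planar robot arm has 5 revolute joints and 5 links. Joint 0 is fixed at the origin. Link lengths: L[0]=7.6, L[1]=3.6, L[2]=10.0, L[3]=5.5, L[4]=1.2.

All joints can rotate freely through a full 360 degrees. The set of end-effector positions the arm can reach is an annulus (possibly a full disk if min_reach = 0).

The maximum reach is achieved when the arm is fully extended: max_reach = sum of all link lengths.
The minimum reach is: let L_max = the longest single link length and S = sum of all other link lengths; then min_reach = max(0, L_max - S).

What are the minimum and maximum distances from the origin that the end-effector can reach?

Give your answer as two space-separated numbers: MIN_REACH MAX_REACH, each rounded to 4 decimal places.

Answer: 0.0000 27.9000

Derivation:
Link lengths: [7.6, 3.6, 10.0, 5.5, 1.2]
max_reach = 7.6 + 3.6 + 10 + 5.5 + 1.2 = 27.9
L_max = max([7.6, 3.6, 10.0, 5.5, 1.2]) = 10
S (sum of others) = 27.9 - 10 = 17.9
min_reach = max(0, 10 - 17.9) = max(0, -7.9) = 0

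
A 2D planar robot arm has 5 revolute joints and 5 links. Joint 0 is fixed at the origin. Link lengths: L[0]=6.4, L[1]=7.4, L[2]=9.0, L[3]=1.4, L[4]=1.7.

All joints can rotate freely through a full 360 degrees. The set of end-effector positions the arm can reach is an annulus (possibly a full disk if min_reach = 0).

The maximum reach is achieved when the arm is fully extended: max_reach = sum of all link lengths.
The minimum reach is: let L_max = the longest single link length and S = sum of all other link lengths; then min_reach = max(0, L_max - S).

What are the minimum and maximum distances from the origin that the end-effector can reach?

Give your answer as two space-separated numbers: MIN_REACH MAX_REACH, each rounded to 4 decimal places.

Answer: 0.0000 25.9000

Derivation:
Link lengths: [6.4, 7.4, 9.0, 1.4, 1.7]
max_reach = 6.4 + 7.4 + 9 + 1.4 + 1.7 = 25.9
L_max = max([6.4, 7.4, 9.0, 1.4, 1.7]) = 9
S (sum of others) = 25.9 - 9 = 16.9
min_reach = max(0, 9 - 16.9) = max(0, -7.9) = 0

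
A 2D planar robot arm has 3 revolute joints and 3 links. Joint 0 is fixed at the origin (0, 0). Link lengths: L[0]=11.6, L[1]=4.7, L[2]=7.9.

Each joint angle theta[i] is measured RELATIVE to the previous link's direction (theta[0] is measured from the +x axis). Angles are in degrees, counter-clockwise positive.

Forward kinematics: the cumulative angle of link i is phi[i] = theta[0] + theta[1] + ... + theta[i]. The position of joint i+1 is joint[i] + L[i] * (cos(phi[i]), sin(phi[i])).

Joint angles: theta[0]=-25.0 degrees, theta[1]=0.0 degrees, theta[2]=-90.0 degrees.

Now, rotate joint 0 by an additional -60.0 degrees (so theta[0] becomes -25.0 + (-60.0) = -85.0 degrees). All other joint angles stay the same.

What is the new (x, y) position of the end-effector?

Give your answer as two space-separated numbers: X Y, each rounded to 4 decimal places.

joint[0] = (0.0000, 0.0000)  (base)
link 0: phi[0] = -85 = -85 deg
  cos(-85 deg) = 0.0872, sin(-85 deg) = -0.9962
  joint[1] = (0.0000, 0.0000) + 11.6 * (0.0872, -0.9962) = (0.0000 + 1.0110, 0.0000 + -11.5559) = (1.0110, -11.5559)
link 1: phi[1] = -85 + 0 = -85 deg
  cos(-85 deg) = 0.0872, sin(-85 deg) = -0.9962
  joint[2] = (1.0110, -11.5559) + 4.7 * (0.0872, -0.9962) = (1.0110 + 0.4096, -11.5559 + -4.6821) = (1.4206, -16.2380)
link 2: phi[2] = -85 + 0 + -90 = -175 deg
  cos(-175 deg) = -0.9962, sin(-175 deg) = -0.0872
  joint[3] = (1.4206, -16.2380) + 7.9 * (-0.9962, -0.0872) = (1.4206 + -7.8699, -16.2380 + -0.6885) = (-6.4493, -16.9265)
End effector: (-6.4493, -16.9265)

Answer: -6.4493 -16.9265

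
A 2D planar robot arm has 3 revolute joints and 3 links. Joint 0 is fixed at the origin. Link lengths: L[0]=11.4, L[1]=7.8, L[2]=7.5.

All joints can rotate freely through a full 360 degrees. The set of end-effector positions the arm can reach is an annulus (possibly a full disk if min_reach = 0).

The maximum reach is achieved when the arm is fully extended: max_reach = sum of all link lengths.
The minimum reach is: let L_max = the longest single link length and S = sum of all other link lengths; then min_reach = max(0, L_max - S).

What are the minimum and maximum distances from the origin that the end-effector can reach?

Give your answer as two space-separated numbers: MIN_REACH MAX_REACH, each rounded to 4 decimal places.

Answer: 0.0000 26.7000

Derivation:
Link lengths: [11.4, 7.8, 7.5]
max_reach = 11.4 + 7.8 + 7.5 = 26.7
L_max = max([11.4, 7.8, 7.5]) = 11.4
S (sum of others) = 26.7 - 11.4 = 15.3
min_reach = max(0, 11.4 - 15.3) = max(0, -3.9) = 0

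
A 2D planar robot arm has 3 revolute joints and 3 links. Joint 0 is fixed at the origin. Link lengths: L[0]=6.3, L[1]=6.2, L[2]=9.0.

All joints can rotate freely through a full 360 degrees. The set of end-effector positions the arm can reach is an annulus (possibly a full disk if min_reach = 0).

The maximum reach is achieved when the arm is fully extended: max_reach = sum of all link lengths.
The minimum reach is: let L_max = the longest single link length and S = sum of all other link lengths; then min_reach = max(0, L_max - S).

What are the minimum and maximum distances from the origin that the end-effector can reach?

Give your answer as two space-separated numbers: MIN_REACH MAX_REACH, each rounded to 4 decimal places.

Link lengths: [6.3, 6.2, 9.0]
max_reach = 6.3 + 6.2 + 9 = 21.5
L_max = max([6.3, 6.2, 9.0]) = 9
S (sum of others) = 21.5 - 9 = 12.5
min_reach = max(0, 9 - 12.5) = max(0, -3.5) = 0

Answer: 0.0000 21.5000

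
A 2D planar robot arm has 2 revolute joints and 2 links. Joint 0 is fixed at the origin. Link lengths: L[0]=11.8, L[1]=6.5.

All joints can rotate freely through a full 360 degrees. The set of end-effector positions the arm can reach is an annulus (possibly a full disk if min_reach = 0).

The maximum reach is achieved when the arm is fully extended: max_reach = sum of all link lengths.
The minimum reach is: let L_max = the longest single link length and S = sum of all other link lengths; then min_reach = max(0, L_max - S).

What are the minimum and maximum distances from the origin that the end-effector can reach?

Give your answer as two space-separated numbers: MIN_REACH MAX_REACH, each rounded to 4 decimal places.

Link lengths: [11.8, 6.5]
max_reach = 11.8 + 6.5 = 18.3
L_max = max([11.8, 6.5]) = 11.8
S (sum of others) = 18.3 - 11.8 = 6.5
min_reach = max(0, 11.8 - 6.5) = max(0, 5.3) = 5.3

Answer: 5.3000 18.3000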